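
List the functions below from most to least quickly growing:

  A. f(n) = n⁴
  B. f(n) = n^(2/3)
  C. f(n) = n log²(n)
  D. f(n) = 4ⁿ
D > A > C > B

Comparing growth rates:
D = 4ⁿ is O(4ⁿ)
A = n⁴ is O(n⁴)
C = n log²(n) is O(n log² n)
B = n^(2/3) is O(n^(2/3))

Therefore, the order from fastest to slowest is: D > A > C > B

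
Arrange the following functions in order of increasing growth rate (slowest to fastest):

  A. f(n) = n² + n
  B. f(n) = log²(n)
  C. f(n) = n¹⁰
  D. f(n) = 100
D < B < A < C

Comparing growth rates:
D = 100 is O(1)
B = log²(n) is O(log² n)
A = n² + n is O(n²)
C = n¹⁰ is O(n¹⁰)

Therefore, the order from slowest to fastest is: D < B < A < C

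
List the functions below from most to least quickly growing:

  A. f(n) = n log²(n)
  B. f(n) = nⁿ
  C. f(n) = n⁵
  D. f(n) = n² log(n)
B > C > D > A

Comparing growth rates:
B = nⁿ is O(nⁿ)
C = n⁵ is O(n⁵)
D = n² log(n) is O(n² log n)
A = n log²(n) is O(n log² n)

Therefore, the order from fastest to slowest is: B > C > D > A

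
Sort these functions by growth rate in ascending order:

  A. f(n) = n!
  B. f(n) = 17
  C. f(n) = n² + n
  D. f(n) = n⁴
B < C < D < A

Comparing growth rates:
B = 17 is O(1)
C = n² + n is O(n²)
D = n⁴ is O(n⁴)
A = n! is O(n!)

Therefore, the order from slowest to fastest is: B < C < D < A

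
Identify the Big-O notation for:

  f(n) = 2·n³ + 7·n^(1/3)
O(n³)

The dominant term in 2·n³ + 7·n^(1/3) is 2·n³, which is Θ(n³).
Lower-order terms (7·n^(1/3)) are asymptotically negligible.
Constants are absorbed, so the tightest bound is O(n³).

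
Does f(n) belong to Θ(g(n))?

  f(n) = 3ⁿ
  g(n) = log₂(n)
False

f(n) = 3ⁿ is O(3ⁿ), and g(n) = log₂(n) is O(log n).
Since they have different growth rates, f(n) = Θ(g(n)) is false.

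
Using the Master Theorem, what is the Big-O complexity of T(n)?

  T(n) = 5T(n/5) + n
Θ(n log n)

Master Theorem: a = 5, b = 5, f(n) = n.
Compute the critical exponent d = log₅(5) = 1.
Compare f(n) = Θ(n) against n^d:
  k = 1 = d, so f(n) = Θ(n^d) — Case 2.
  Work is balanced across levels: T(n) = Θ(n^d log n) = Θ(n log n).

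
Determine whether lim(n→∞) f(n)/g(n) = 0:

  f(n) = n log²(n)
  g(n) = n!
True

f(n) = n log²(n) is O(n log² n), and g(n) = n! is O(n!).
Since O(n log² n) grows strictly slower than O(n!), f(n) = o(g(n)) is true.
This means lim(n→∞) f(n)/g(n) = 0.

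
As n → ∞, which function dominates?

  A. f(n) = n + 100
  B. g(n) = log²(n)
A

f(n) = n + 100 is O(n), while g(n) = log²(n) is O(log² n).
Since O(n) grows faster than O(log² n), f(n) dominates.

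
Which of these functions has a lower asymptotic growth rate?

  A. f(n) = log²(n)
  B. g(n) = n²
A

f(n) = log²(n) is O(log² n), while g(n) = n² is O(n²).
Since O(log² n) grows slower than O(n²), f(n) is dominated.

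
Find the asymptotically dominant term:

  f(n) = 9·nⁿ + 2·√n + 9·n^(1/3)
9·nⁿ

Looking at each term:
  - 9·nⁿ is O(nⁿ)
  - 2·√n is O(√n)
  - 9·n^(1/3) is O(n^(1/3))

The term 9·nⁿ (O(nⁿ)) grows fastest and dominates all others.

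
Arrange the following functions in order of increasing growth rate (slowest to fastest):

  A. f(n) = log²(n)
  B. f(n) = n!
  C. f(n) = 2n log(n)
A < C < B

Comparing growth rates:
A = log²(n) is O(log² n)
C = 2n log(n) is O(n log n)
B = n! is O(n!)

Therefore, the order from slowest to fastest is: A < C < B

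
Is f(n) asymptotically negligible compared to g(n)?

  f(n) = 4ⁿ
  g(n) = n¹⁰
False

f(n) = 4ⁿ is O(4ⁿ), and g(n) = n¹⁰ is O(n¹⁰).
Since O(4ⁿ) grows faster than or equal to O(n¹⁰), f(n) = o(g(n)) is false.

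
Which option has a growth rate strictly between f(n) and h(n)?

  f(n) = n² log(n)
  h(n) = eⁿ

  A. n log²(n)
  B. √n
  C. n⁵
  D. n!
C

We need g(n) with n² log(n) = o(g(n)) and g(n) = o(eⁿ), i.e. O(n² log n) ≺ g ≺ O(eⁿ).
Check each option:
  A. n log²(n) — O(n log² n) does not grow strictly faster than f(n)
  B. √n — O(√n) does not grow strictly faster than f(n)
  C. n⁵ — O(n⁵) is strictly between O(n² log n) and O(eⁿ) ✓
  D. n! — O(n!) does not grow strictly slower than h(n)

Only option C (n⁵) lies strictly between.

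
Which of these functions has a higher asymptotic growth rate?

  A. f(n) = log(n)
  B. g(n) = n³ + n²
B

f(n) = log(n) is O(log n), while g(n) = n³ + n² is O(n³).
Since O(n³) grows faster than O(log n), g(n) dominates.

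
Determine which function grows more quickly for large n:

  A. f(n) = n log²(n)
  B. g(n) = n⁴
B

f(n) = n log²(n) is O(n log² n), while g(n) = n⁴ is O(n⁴).
Since O(n⁴) grows faster than O(n log² n), g(n) dominates.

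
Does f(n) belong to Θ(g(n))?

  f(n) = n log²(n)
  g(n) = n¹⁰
False

f(n) = n log²(n) is O(n log² n), and g(n) = n¹⁰ is O(n¹⁰).
Since they have different growth rates, f(n) = Θ(g(n)) is false.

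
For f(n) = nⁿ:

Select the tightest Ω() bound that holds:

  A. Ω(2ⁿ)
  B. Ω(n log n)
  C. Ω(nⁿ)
C

f(n) = nⁿ is Ω(nⁿ).
All listed options are valid Big-Ω bounds (lower bounds),
but Ω(nⁿ) is the tightest (largest valid bound).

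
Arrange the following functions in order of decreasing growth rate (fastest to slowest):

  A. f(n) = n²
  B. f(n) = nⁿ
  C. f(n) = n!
B > C > A

Comparing growth rates:
B = nⁿ is O(nⁿ)
C = n! is O(n!)
A = n² is O(n²)

Therefore, the order from fastest to slowest is: B > C > A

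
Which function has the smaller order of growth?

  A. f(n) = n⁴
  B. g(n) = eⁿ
A

f(n) = n⁴ is O(n⁴), while g(n) = eⁿ is O(eⁿ).
Since O(n⁴) grows slower than O(eⁿ), f(n) is dominated.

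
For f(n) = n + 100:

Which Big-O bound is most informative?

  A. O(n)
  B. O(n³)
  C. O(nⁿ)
A

f(n) = n + 100 is O(n).
All listed options are valid Big-O bounds (upper bounds),
but O(n) is the tightest (smallest valid bound).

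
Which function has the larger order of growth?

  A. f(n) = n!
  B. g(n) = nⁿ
B

f(n) = n! is O(n!), while g(n) = nⁿ is O(nⁿ).
Since O(nⁿ) grows faster than O(n!), g(n) dominates.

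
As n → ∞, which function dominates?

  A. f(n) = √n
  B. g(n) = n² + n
B

f(n) = √n is O(√n), while g(n) = n² + n is O(n²).
Since O(n²) grows faster than O(√n), g(n) dominates.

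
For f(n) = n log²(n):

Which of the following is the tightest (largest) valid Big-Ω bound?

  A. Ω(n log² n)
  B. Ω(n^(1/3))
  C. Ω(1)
A

f(n) = n log²(n) is Ω(n log² n).
All listed options are valid Big-Ω bounds (lower bounds),
but Ω(n log² n) is the tightest (largest valid bound).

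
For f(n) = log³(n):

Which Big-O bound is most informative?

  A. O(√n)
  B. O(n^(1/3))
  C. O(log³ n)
C

f(n) = log³(n) is O(log³ n).
All listed options are valid Big-O bounds (upper bounds),
but O(log³ n) is the tightest (smallest valid bound).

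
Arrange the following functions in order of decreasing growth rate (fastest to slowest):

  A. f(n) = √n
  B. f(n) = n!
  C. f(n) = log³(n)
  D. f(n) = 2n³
B > D > A > C

Comparing growth rates:
B = n! is O(n!)
D = 2n³ is O(n³)
A = √n is O(√n)
C = log³(n) is O(log³ n)

Therefore, the order from fastest to slowest is: B > D > A > C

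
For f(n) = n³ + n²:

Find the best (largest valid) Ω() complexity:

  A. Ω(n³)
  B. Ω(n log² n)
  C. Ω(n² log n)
A

f(n) = n³ + n² is Ω(n³).
All listed options are valid Big-Ω bounds (lower bounds),
but Ω(n³) is the tightest (largest valid bound).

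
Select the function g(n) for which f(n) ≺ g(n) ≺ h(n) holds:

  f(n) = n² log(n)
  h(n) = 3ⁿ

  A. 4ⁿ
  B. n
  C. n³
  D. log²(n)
C

We need g(n) with n² log(n) = o(g(n)) and g(n) = o(3ⁿ), i.e. O(n² log n) ≺ g ≺ O(3ⁿ).
Check each option:
  A. 4ⁿ — O(4ⁿ) does not grow strictly slower than h(n)
  B. n — O(n) does not grow strictly faster than f(n)
  C. n³ — O(n³) is strictly between O(n² log n) and O(3ⁿ) ✓
  D. log²(n) — O(log² n) does not grow strictly faster than f(n)

Only option C (n³) lies strictly between.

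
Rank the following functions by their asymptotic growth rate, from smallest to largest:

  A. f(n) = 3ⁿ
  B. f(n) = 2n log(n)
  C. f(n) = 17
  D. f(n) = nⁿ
C < B < A < D

Comparing growth rates:
C = 17 is O(1)
B = 2n log(n) is O(n log n)
A = 3ⁿ is O(3ⁿ)
D = nⁿ is O(nⁿ)

Therefore, the order from slowest to fastest is: C < B < A < D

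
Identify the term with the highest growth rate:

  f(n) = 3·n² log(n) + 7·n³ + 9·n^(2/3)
7·n³

Looking at each term:
  - 3·n² log(n) is O(n² log n)
  - 7·n³ is O(n³)
  - 9·n^(2/3) is O(n^(2/3))

The term 7·n³ (O(n³)) grows fastest and dominates all others.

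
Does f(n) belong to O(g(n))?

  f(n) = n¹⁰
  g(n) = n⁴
False

f(n) = n¹⁰ is O(n¹⁰), and g(n) = n⁴ is O(n⁴).
Since O(n¹⁰) grows faster than O(n⁴), f(n) = O(g(n)) is false.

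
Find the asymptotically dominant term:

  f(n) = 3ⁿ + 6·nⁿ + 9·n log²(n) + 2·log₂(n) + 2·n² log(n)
6·nⁿ

Looking at each term:
  - 3ⁿ is O(3ⁿ)
  - 6·nⁿ is O(nⁿ)
  - 9·n log²(n) is O(n log² n)
  - 2·log₂(n) is O(log n)
  - 2·n² log(n) is O(n² log n)

The term 6·nⁿ (O(nⁿ)) grows fastest and dominates all others.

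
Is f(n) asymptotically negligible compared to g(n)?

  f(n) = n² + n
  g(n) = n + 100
False

f(n) = n² + n is O(n²), and g(n) = n + 100 is O(n).
Since O(n²) grows faster than or equal to O(n), f(n) = o(g(n)) is false.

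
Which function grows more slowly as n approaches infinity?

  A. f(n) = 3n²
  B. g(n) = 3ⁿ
A

f(n) = 3n² is O(n²), while g(n) = 3ⁿ is O(3ⁿ).
Since O(n²) grows slower than O(3ⁿ), f(n) is dominated.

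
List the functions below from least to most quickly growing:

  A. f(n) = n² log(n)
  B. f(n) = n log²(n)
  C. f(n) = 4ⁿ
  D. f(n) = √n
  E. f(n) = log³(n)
E < D < B < A < C

Comparing growth rates:
E = log³(n) is O(log³ n)
D = √n is O(√n)
B = n log²(n) is O(n log² n)
A = n² log(n) is O(n² log n)
C = 4ⁿ is O(4ⁿ)

Therefore, the order from slowest to fastest is: E < D < B < A < C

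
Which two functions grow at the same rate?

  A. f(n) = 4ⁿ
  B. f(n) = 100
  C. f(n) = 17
B and C

Examining each function:
  A. 4ⁿ is O(4ⁿ)
  B. 100 is O(1)
  C. 17 is O(1)

Functions B and C both have the same complexity class.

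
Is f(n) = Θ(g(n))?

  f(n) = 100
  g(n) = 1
True

f(n) = 100 and g(n) = 1 are both O(1).
Since they have the same asymptotic growth rate, f(n) = Θ(g(n)) is true.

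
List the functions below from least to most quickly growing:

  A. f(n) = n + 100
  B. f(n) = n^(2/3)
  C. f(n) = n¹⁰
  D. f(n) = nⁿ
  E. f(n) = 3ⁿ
B < A < C < E < D

Comparing growth rates:
B = n^(2/3) is O(n^(2/3))
A = n + 100 is O(n)
C = n¹⁰ is O(n¹⁰)
E = 3ⁿ is O(3ⁿ)
D = nⁿ is O(nⁿ)

Therefore, the order from slowest to fastest is: B < A < C < E < D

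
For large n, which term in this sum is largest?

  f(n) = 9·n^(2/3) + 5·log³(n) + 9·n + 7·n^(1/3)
9·n

Looking at each term:
  - 9·n^(2/3) is O(n^(2/3))
  - 5·log³(n) is O(log³ n)
  - 9·n is O(n)
  - 7·n^(1/3) is O(n^(1/3))

The term 9·n (O(n)) grows fastest and dominates all others.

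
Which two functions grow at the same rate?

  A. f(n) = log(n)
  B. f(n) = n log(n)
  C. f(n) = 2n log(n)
B and C

Examining each function:
  A. log(n) is O(log n)
  B. n log(n) is O(n log n)
  C. 2n log(n) is O(n log n)

Functions B and C both have the same complexity class.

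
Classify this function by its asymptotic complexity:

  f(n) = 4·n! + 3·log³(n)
O(n!)

The dominant term in 4·n! + 3·log³(n) is 4·n!, which is Θ(n!).
Lower-order terms (3·log³(n)) are asymptotically negligible.
Constants are absorbed, so the tightest bound is O(n!).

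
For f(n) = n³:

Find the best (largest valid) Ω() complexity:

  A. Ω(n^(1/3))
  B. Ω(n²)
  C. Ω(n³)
C

f(n) = n³ is Ω(n³).
All listed options are valid Big-Ω bounds (lower bounds),
but Ω(n³) is the tightest (largest valid bound).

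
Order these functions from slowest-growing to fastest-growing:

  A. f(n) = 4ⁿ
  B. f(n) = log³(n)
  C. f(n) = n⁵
B < C < A

Comparing growth rates:
B = log³(n) is O(log³ n)
C = n⁵ is O(n⁵)
A = 4ⁿ is O(4ⁿ)

Therefore, the order from slowest to fastest is: B < C < A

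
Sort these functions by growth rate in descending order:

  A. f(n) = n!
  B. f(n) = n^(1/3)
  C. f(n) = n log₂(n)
A > C > B

Comparing growth rates:
A = n! is O(n!)
C = n log₂(n) is O(n log n)
B = n^(1/3) is O(n^(1/3))

Therefore, the order from fastest to slowest is: A > C > B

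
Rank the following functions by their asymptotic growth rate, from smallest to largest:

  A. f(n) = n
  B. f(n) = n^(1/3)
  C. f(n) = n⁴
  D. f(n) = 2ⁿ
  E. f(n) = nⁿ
B < A < C < D < E

Comparing growth rates:
B = n^(1/3) is O(n^(1/3))
A = n is O(n)
C = n⁴ is O(n⁴)
D = 2ⁿ is O(2ⁿ)
E = nⁿ is O(nⁿ)

Therefore, the order from slowest to fastest is: B < A < C < D < E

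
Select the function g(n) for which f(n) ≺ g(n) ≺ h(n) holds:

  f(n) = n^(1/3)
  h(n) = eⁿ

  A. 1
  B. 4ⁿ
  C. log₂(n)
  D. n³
D

We need g(n) with n^(1/3) = o(g(n)) and g(n) = o(eⁿ), i.e. O(n^(1/3)) ≺ g ≺ O(eⁿ).
Check each option:
  A. 1 — O(1) does not grow strictly faster than f(n)
  B. 4ⁿ — O(4ⁿ) does not grow strictly slower than h(n)
  C. log₂(n) — O(log n) does not grow strictly faster than f(n)
  D. n³ — O(n³) is strictly between O(n^(1/3)) and O(eⁿ) ✓

Only option D (n³) lies strictly between.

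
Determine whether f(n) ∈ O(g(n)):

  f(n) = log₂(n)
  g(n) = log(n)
True

f(n) = log₂(n) and g(n) = log(n) are both O(log n).
Big-O permits equal growth rates (f ≤ c·g for some c), so f(n) = O(g(n)) is true.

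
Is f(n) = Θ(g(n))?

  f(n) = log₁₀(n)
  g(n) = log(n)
True

f(n) = log₁₀(n) and g(n) = log(n) are both O(log n).
Since they have the same asymptotic growth rate, f(n) = Θ(g(n)) is true.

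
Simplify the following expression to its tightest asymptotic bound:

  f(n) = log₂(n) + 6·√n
Θ(√n)

Order the terms by growth rate: log₂(n) ≺ 6·√n.
The fastest-growing term 6·√n dominates as n → ∞; dropping its constant factor gives Θ(√n).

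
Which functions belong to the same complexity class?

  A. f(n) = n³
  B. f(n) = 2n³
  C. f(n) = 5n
A and B

Examining each function:
  A. n³ is O(n³)
  B. 2n³ is O(n³)
  C. 5n is O(n)

Functions A and B both have the same complexity class.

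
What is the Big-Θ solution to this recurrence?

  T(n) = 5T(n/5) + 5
Θ(n)

Master Theorem: a = 5, b = 5, f(n) = 5.
Compute the critical exponent d = log₅(5) = 1.
Compare f(n) = Θ(1) against n^d:
  k = 0 < d = 1, so f(n) = O(n^(d-ε)) — Case 1.
  The recursion cost dominates: T(n) = Θ(n^d) = Θ(n).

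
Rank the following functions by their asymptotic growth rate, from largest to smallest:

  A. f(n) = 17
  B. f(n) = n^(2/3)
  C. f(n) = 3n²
C > B > A

Comparing growth rates:
C = 3n² is O(n²)
B = n^(2/3) is O(n^(2/3))
A = 17 is O(1)

Therefore, the order from fastest to slowest is: C > B > A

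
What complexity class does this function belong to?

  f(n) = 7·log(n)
O(log n)

The dominant term in 7·log(n) is 7·log(n), which is Θ(log n).
Constants are absorbed, so the tightest bound is O(log n).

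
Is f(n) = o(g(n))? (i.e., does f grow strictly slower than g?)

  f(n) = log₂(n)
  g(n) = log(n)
False

f(n) = log₂(n) is O(log n), and g(n) = log(n) is O(log n).
Since they have the same growth rate, f(n) = o(g(n)) is false.
(f = o(g) requires f to grow strictly slower, not equal.)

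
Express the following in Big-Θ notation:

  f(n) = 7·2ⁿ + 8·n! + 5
Θ(n!)

Order the terms by growth rate: 5 ≺ 7·2ⁿ ≺ 8·n!.
The fastest-growing term 8·n! dominates as n → ∞; dropping its constant factor gives Θ(n!).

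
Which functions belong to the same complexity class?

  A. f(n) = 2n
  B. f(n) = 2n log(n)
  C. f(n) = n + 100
A and C

Examining each function:
  A. 2n is O(n)
  B. 2n log(n) is O(n log n)
  C. n + 100 is O(n)

Functions A and C both have the same complexity class.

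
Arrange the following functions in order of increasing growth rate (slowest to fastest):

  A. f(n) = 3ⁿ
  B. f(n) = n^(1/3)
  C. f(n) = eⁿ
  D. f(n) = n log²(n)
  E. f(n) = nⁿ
B < D < C < A < E

Comparing growth rates:
B = n^(1/3) is O(n^(1/3))
D = n log²(n) is O(n log² n)
C = eⁿ is O(eⁿ)
A = 3ⁿ is O(3ⁿ)
E = nⁿ is O(nⁿ)

Therefore, the order from slowest to fastest is: B < D < C < A < E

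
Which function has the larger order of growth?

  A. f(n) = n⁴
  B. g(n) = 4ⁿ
B

f(n) = n⁴ is O(n⁴), while g(n) = 4ⁿ is O(4ⁿ).
Since O(4ⁿ) grows faster than O(n⁴), g(n) dominates.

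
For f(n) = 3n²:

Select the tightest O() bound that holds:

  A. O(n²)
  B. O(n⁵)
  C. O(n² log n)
A

f(n) = 3n² is O(n²).
All listed options are valid Big-O bounds (upper bounds),
but O(n²) is the tightest (smallest valid bound).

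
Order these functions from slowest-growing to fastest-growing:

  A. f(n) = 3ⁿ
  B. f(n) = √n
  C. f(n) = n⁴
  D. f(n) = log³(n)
D < B < C < A

Comparing growth rates:
D = log³(n) is O(log³ n)
B = √n is O(√n)
C = n⁴ is O(n⁴)
A = 3ⁿ is O(3ⁿ)

Therefore, the order from slowest to fastest is: D < B < C < A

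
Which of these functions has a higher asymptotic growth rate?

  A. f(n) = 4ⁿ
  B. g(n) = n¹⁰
A

f(n) = 4ⁿ is O(4ⁿ), while g(n) = n¹⁰ is O(n¹⁰).
Since O(4ⁿ) grows faster than O(n¹⁰), f(n) dominates.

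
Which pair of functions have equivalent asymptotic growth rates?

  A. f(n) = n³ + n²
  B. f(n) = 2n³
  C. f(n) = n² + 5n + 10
A and B

Examining each function:
  A. n³ + n² is O(n³)
  B. 2n³ is O(n³)
  C. n² + 5n + 10 is O(n²)

Functions A and B both have the same complexity class.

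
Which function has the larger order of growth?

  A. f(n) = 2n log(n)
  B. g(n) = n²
B

f(n) = 2n log(n) is O(n log n), while g(n) = n² is O(n²).
Since O(n²) grows faster than O(n log n), g(n) dominates.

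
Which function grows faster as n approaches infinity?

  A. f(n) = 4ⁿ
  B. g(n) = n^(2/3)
A

f(n) = 4ⁿ is O(4ⁿ), while g(n) = n^(2/3) is O(n^(2/3)).
Since O(4ⁿ) grows faster than O(n^(2/3)), f(n) dominates.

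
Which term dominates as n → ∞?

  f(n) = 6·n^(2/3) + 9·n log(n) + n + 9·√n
9·n log(n)

Looking at each term:
  - 6·n^(2/3) is O(n^(2/3))
  - 9·n log(n) is O(n log n)
  - n is O(n)
  - 9·√n is O(√n)

The term 9·n log(n) (O(n log n)) grows fastest and dominates all others.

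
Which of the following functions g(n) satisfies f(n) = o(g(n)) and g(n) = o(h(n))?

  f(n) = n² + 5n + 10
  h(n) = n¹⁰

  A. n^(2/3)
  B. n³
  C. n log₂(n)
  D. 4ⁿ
B

We need g(n) with n² + 5n + 10 = o(g(n)) and g(n) = o(n¹⁰), i.e. O(n²) ≺ g ≺ O(n¹⁰).
Check each option:
  A. n^(2/3) — O(n^(2/3)) does not grow strictly faster than f(n)
  B. n³ — O(n³) is strictly between O(n²) and O(n¹⁰) ✓
  C. n log₂(n) — O(n log n) does not grow strictly faster than f(n)
  D. 4ⁿ — O(4ⁿ) does not grow strictly slower than h(n)

Only option B (n³) lies strictly between.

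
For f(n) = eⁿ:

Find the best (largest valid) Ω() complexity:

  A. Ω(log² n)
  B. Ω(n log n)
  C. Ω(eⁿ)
C

f(n) = eⁿ is Ω(eⁿ).
All listed options are valid Big-Ω bounds (lower bounds),
but Ω(eⁿ) is the tightest (largest valid bound).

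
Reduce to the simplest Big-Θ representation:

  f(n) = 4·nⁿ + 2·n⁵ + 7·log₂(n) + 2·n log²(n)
Θ(nⁿ)

Order the terms by growth rate: 7·log₂(n) ≺ 2·n log²(n) ≺ 2·n⁵ ≺ 4·nⁿ.
The fastest-growing term 4·nⁿ dominates as n → ∞; dropping its constant factor gives Θ(nⁿ).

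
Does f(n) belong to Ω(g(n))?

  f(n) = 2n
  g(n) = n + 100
True

f(n) = 2n and g(n) = n + 100 are both O(n).
Big-Ω permits equal growth rates (f ≥ c·g for some c > 0), so f(n) = Ω(g(n)) is true.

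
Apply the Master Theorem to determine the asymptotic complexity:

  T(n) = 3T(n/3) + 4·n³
Θ(n³)

Master Theorem: a = 3, b = 3, f(n) = 4·n³.
Compute the critical exponent d = log₃(3) = 1.
Compare f(n) = Θ(n³) against n^d:
  k = 3 > d = 1, so f(n) = Ω(n^(d+ε)) — Case 3.
  Regularity: a·(n/b)^3/n^3 = a/b^3 = 3/27 < 1 ✓.
  The top-level work dominates: T(n) = Θ(f(n)) = Θ(n³).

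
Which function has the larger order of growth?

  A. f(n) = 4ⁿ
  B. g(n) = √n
A

f(n) = 4ⁿ is O(4ⁿ), while g(n) = √n is O(√n).
Since O(4ⁿ) grows faster than O(√n), f(n) dominates.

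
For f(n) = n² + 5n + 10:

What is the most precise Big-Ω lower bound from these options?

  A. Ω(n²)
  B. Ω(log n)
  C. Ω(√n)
A

f(n) = n² + 5n + 10 is Ω(n²).
All listed options are valid Big-Ω bounds (lower bounds),
but Ω(n²) is the tightest (largest valid bound).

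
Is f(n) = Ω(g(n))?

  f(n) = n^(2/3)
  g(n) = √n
True

f(n) = n^(2/3) is O(n^(2/3)), and g(n) = √n is O(√n).
Since O(n^(2/3)) grows at least as fast as O(√n), f(n) = Ω(g(n)) is true.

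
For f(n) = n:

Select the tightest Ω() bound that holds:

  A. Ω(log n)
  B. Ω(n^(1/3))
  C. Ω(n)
C

f(n) = n is Ω(n).
All listed options are valid Big-Ω bounds (lower bounds),
but Ω(n) is the tightest (largest valid bound).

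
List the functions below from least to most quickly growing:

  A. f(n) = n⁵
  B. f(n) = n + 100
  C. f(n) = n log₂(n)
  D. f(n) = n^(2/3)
D < B < C < A

Comparing growth rates:
D = n^(2/3) is O(n^(2/3))
B = n + 100 is O(n)
C = n log₂(n) is O(n log n)
A = n⁵ is O(n⁵)

Therefore, the order from slowest to fastest is: D < B < C < A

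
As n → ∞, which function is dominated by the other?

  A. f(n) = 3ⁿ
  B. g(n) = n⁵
B

f(n) = 3ⁿ is O(3ⁿ), while g(n) = n⁵ is O(n⁵).
Since O(n⁵) grows slower than O(3ⁿ), g(n) is dominated.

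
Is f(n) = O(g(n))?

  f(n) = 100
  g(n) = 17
True

f(n) = 100 and g(n) = 17 are both O(1).
Big-O permits equal growth rates (f ≤ c·g for some c), so f(n) = O(g(n)) is true.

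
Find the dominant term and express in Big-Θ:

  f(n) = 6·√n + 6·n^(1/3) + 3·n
Θ(n)

Order the terms by growth rate: 6·n^(1/3) ≺ 6·√n ≺ 3·n.
The fastest-growing term 3·n dominates as n → ∞; dropping its constant factor gives Θ(n).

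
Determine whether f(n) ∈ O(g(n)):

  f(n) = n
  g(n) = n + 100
True

f(n) = n and g(n) = n + 100 are both O(n).
Big-O permits equal growth rates (f ≤ c·g for some c), so f(n) = O(g(n)) is true.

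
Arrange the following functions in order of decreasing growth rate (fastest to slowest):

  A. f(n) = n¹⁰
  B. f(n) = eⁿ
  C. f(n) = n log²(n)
B > A > C

Comparing growth rates:
B = eⁿ is O(eⁿ)
A = n¹⁰ is O(n¹⁰)
C = n log²(n) is O(n log² n)

Therefore, the order from fastest to slowest is: B > A > C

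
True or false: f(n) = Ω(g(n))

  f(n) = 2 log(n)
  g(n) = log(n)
True

f(n) = 2 log(n) and g(n) = log(n) are both O(log n).
Big-Ω permits equal growth rates (f ≥ c·g for some c > 0), so f(n) = Ω(g(n)) is true.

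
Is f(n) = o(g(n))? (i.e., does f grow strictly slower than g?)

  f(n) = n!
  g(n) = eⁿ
False

f(n) = n! is O(n!), and g(n) = eⁿ is O(eⁿ).
Since O(n!) grows faster than or equal to O(eⁿ), f(n) = o(g(n)) is false.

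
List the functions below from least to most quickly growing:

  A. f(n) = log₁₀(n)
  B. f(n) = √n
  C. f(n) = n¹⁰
A < B < C

Comparing growth rates:
A = log₁₀(n) is O(log n)
B = √n is O(√n)
C = n¹⁰ is O(n¹⁰)

Therefore, the order from slowest to fastest is: A < B < C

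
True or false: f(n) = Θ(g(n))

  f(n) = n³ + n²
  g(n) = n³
True

f(n) = n³ + n² and g(n) = n³ are both O(n³).
Since they have the same asymptotic growth rate, f(n) = Θ(g(n)) is true.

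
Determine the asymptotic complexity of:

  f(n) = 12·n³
O(n³)

The dominant term in 12·n³ is 12·n³, which is Θ(n³).
Constants are absorbed, so the tightest bound is O(n³).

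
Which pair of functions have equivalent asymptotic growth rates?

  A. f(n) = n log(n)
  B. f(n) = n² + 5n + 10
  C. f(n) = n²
B and C

Examining each function:
  A. n log(n) is O(n log n)
  B. n² + 5n + 10 is O(n²)
  C. n² is O(n²)

Functions B and C both have the same complexity class.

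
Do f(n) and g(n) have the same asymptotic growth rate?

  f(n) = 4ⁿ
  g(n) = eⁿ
False

f(n) = 4ⁿ is O(4ⁿ), and g(n) = eⁿ is O(eⁿ).
Since they have different growth rates, f(n) = Θ(g(n)) is false.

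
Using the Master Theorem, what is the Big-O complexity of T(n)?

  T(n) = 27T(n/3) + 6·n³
Θ(n³ log n)

Master Theorem: a = 27, b = 3, f(n) = 6·n³.
Compute the critical exponent d = log₃(27) = 3.
Compare f(n) = Θ(n³) against n^d:
  k = 3 = d, so f(n) = Θ(n^d) — Case 2.
  Work is balanced across levels: T(n) = Θ(n^d log n) = Θ(n³ log n).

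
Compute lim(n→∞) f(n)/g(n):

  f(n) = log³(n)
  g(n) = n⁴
0

Since log³(n) (O(log³ n)) grows slower than n⁴ (O(n⁴)),
the ratio f(n)/g(n) → 0 as n → ∞.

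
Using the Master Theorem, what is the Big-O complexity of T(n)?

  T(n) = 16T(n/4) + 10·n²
Θ(n² log n)

Master Theorem: a = 16, b = 4, f(n) = 10·n².
Compute the critical exponent d = log₄(16) = 2.
Compare f(n) = Θ(n²) against n^d:
  k = 2 = d, so f(n) = Θ(n^d) — Case 2.
  Work is balanced across levels: T(n) = Θ(n^d log n) = Θ(n² log n).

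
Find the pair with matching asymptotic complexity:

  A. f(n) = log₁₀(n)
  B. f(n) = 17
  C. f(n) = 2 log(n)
A and C

Examining each function:
  A. log₁₀(n) is O(log n)
  B. 17 is O(1)
  C. 2 log(n) is O(log n)

Functions A and C both have the same complexity class.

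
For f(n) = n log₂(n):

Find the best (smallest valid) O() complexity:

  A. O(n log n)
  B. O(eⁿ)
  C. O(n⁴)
A

f(n) = n log₂(n) is O(n log n).
All listed options are valid Big-O bounds (upper bounds),
but O(n log n) is the tightest (smallest valid bound).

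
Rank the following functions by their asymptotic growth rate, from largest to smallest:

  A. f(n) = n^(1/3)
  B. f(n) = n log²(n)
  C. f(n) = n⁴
C > B > A

Comparing growth rates:
C = n⁴ is O(n⁴)
B = n log²(n) is O(n log² n)
A = n^(1/3) is O(n^(1/3))

Therefore, the order from fastest to slowest is: C > B > A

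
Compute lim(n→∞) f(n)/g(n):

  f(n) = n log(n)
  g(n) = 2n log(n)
1/2

Since n log(n) and 2n log(n) have the same growth rate (O(n log n)),
the ratio converges to a constant: 1/2.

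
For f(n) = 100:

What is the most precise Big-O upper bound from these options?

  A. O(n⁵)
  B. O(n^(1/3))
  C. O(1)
C

f(n) = 100 is O(1).
All listed options are valid Big-O bounds (upper bounds),
but O(1) is the tightest (smallest valid bound).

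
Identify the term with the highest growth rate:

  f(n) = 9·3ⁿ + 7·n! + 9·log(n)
7·n!

Looking at each term:
  - 9·3ⁿ is O(3ⁿ)
  - 7·n! is O(n!)
  - 9·log(n) is O(log n)

The term 7·n! (O(n!)) grows fastest and dominates all others.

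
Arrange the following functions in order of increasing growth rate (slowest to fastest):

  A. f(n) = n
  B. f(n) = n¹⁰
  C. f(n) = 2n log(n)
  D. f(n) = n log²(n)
A < C < D < B

Comparing growth rates:
A = n is O(n)
C = 2n log(n) is O(n log n)
D = n log²(n) is O(n log² n)
B = n¹⁰ is O(n¹⁰)

Therefore, the order from slowest to fastest is: A < C < D < B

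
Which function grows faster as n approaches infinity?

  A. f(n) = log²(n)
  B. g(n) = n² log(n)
B

f(n) = log²(n) is O(log² n), while g(n) = n² log(n) is O(n² log n).
Since O(n² log n) grows faster than O(log² n), g(n) dominates.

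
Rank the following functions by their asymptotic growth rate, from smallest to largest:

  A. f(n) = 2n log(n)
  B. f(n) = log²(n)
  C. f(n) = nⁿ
B < A < C

Comparing growth rates:
B = log²(n) is O(log² n)
A = 2n log(n) is O(n log n)
C = nⁿ is O(nⁿ)

Therefore, the order from slowest to fastest is: B < A < C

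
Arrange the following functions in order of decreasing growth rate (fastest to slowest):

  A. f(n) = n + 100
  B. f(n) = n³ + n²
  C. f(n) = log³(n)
B > A > C

Comparing growth rates:
B = n³ + n² is O(n³)
A = n + 100 is O(n)
C = log³(n) is O(log³ n)

Therefore, the order from fastest to slowest is: B > A > C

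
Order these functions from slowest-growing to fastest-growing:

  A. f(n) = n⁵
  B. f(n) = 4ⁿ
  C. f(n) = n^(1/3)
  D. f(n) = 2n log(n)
C < D < A < B

Comparing growth rates:
C = n^(1/3) is O(n^(1/3))
D = 2n log(n) is O(n log n)
A = n⁵ is O(n⁵)
B = 4ⁿ is O(4ⁿ)

Therefore, the order from slowest to fastest is: C < D < A < B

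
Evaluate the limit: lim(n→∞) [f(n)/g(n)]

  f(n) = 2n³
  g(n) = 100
∞

Since 2n³ (O(n³)) grows faster than 100 (O(1)),
the ratio f(n)/g(n) → ∞ as n → ∞.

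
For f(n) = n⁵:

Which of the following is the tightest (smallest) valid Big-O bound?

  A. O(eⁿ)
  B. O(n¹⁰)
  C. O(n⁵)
C

f(n) = n⁵ is O(n⁵).
All listed options are valid Big-O bounds (upper bounds),
but O(n⁵) is the tightest (smallest valid bound).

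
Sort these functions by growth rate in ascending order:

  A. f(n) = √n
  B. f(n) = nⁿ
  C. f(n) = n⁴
A < C < B

Comparing growth rates:
A = √n is O(√n)
C = n⁴ is O(n⁴)
B = nⁿ is O(nⁿ)

Therefore, the order from slowest to fastest is: A < C < B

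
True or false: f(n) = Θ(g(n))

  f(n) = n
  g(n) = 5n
True

f(n) = n and g(n) = 5n are both O(n).
Since they have the same asymptotic growth rate, f(n) = Θ(g(n)) is true.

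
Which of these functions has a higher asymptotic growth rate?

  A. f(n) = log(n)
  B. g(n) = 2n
B

f(n) = log(n) is O(log n), while g(n) = 2n is O(n).
Since O(n) grows faster than O(log n), g(n) dominates.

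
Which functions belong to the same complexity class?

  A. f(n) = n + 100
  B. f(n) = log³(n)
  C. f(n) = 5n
A and C

Examining each function:
  A. n + 100 is O(n)
  B. log³(n) is O(log³ n)
  C. 5n is O(n)

Functions A and C both have the same complexity class.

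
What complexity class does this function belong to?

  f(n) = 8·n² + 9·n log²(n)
O(n²)

The dominant term in 8·n² + 9·n log²(n) is 8·n², which is Θ(n²).
Lower-order terms (9·n log²(n)) are asymptotically negligible.
Constants are absorbed, so the tightest bound is O(n²).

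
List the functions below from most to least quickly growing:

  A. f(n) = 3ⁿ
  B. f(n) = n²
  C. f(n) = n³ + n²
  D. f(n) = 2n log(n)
A > C > B > D

Comparing growth rates:
A = 3ⁿ is O(3ⁿ)
C = n³ + n² is O(n³)
B = n² is O(n²)
D = 2n log(n) is O(n log n)

Therefore, the order from fastest to slowest is: A > C > B > D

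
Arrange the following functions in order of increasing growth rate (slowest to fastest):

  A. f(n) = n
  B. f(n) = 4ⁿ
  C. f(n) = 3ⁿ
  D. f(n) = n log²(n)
A < D < C < B

Comparing growth rates:
A = n is O(n)
D = n log²(n) is O(n log² n)
C = 3ⁿ is O(3ⁿ)
B = 4ⁿ is O(4ⁿ)

Therefore, the order from slowest to fastest is: A < D < C < B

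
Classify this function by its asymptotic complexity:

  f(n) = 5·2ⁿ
O(2ⁿ)

The dominant term in 5·2ⁿ is 5·2ⁿ, which is Θ(2ⁿ).
Constants are absorbed, so the tightest bound is O(2ⁿ).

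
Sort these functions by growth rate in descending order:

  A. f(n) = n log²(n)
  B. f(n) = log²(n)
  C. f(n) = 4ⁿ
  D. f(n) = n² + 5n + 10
C > D > A > B

Comparing growth rates:
C = 4ⁿ is O(4ⁿ)
D = n² + 5n + 10 is O(n²)
A = n log²(n) is O(n log² n)
B = log²(n) is O(log² n)

Therefore, the order from fastest to slowest is: C > D > A > B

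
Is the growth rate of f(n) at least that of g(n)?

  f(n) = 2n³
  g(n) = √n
True

f(n) = 2n³ is O(n³), and g(n) = √n is O(√n).
Since O(n³) grows at least as fast as O(√n), f(n) = Ω(g(n)) is true.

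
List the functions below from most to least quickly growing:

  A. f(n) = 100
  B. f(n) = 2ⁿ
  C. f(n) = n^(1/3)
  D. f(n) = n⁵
B > D > C > A

Comparing growth rates:
B = 2ⁿ is O(2ⁿ)
D = n⁵ is O(n⁵)
C = n^(1/3) is O(n^(1/3))
A = 100 is O(1)

Therefore, the order from fastest to slowest is: B > D > C > A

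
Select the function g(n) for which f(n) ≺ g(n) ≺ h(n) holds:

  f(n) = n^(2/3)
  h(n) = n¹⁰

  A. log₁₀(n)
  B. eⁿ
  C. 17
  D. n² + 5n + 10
D

We need g(n) with n^(2/3) = o(g(n)) and g(n) = o(n¹⁰), i.e. O(n^(2/3)) ≺ g ≺ O(n¹⁰).
Check each option:
  A. log₁₀(n) — O(log n) does not grow strictly faster than f(n)
  B. eⁿ — O(eⁿ) does not grow strictly slower than h(n)
  C. 17 — O(1) does not grow strictly faster than f(n)
  D. n² + 5n + 10 — O(n²) is strictly between O(n^(2/3)) and O(n¹⁰) ✓

Only option D (n² + 5n + 10) lies strictly between.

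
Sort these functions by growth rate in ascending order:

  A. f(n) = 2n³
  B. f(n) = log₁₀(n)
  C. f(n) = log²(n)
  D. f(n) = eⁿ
B < C < A < D

Comparing growth rates:
B = log₁₀(n) is O(log n)
C = log²(n) is O(log² n)
A = 2n³ is O(n³)
D = eⁿ is O(eⁿ)

Therefore, the order from slowest to fastest is: B < C < A < D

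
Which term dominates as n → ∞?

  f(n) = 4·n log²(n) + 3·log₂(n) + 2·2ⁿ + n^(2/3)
2·2ⁿ

Looking at each term:
  - 4·n log²(n) is O(n log² n)
  - 3·log₂(n) is O(log n)
  - 2·2ⁿ is O(2ⁿ)
  - n^(2/3) is O(n^(2/3))

The term 2·2ⁿ (O(2ⁿ)) grows fastest and dominates all others.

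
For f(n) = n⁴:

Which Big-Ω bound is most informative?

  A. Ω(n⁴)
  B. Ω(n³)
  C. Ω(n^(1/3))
A

f(n) = n⁴ is Ω(n⁴).
All listed options are valid Big-Ω bounds (lower bounds),
but Ω(n⁴) is the tightest (largest valid bound).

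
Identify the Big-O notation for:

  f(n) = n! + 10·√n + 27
O(n!)

The dominant term in n! + 10·√n + 27 is n!, which is Θ(n!).
Lower-order terms (10·√n, 27) are asymptotically negligible.
Constants are absorbed, so the tightest bound is O(n!).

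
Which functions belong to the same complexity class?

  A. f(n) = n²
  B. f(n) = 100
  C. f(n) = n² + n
A and C

Examining each function:
  A. n² is O(n²)
  B. 100 is O(1)
  C. n² + n is O(n²)

Functions A and C both have the same complexity class.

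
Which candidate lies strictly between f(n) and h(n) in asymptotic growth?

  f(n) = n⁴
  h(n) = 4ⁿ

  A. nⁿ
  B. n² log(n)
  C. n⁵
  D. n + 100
C

We need g(n) with n⁴ = o(g(n)) and g(n) = o(4ⁿ), i.e. O(n⁴) ≺ g ≺ O(4ⁿ).
Check each option:
  A. nⁿ — O(nⁿ) does not grow strictly slower than h(n)
  B. n² log(n) — O(n² log n) does not grow strictly faster than f(n)
  C. n⁵ — O(n⁵) is strictly between O(n⁴) and O(4ⁿ) ✓
  D. n + 100 — O(n) does not grow strictly faster than f(n)

Only option C (n⁵) lies strictly between.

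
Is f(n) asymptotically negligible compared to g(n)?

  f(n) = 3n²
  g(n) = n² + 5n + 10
False

f(n) = 3n² is O(n²), and g(n) = n² + 5n + 10 is O(n²).
Since they have the same growth rate, f(n) = o(g(n)) is false.
(f = o(g) requires f to grow strictly slower, not equal.)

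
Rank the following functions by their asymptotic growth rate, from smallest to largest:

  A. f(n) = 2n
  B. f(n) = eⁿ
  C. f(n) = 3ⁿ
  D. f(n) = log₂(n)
D < A < B < C

Comparing growth rates:
D = log₂(n) is O(log n)
A = 2n is O(n)
B = eⁿ is O(eⁿ)
C = 3ⁿ is O(3ⁿ)

Therefore, the order from slowest to fastest is: D < A < B < C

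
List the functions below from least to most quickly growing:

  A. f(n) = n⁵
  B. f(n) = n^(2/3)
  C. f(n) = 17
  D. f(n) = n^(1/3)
C < D < B < A

Comparing growth rates:
C = 17 is O(1)
D = n^(1/3) is O(n^(1/3))
B = n^(2/3) is O(n^(2/3))
A = n⁵ is O(n⁵)

Therefore, the order from slowest to fastest is: C < D < B < A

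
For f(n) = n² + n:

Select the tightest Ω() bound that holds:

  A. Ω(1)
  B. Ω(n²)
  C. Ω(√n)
B

f(n) = n² + n is Ω(n²).
All listed options are valid Big-Ω bounds (lower bounds),
but Ω(n²) is the tightest (largest valid bound).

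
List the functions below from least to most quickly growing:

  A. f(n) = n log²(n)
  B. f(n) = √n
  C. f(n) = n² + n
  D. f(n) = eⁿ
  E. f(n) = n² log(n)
B < A < C < E < D

Comparing growth rates:
B = √n is O(√n)
A = n log²(n) is O(n log² n)
C = n² + n is O(n²)
E = n² log(n) is O(n² log n)
D = eⁿ is O(eⁿ)

Therefore, the order from slowest to fastest is: B < A < C < E < D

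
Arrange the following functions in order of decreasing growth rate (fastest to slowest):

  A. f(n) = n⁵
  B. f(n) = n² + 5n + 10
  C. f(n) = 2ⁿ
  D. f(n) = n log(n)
C > A > B > D

Comparing growth rates:
C = 2ⁿ is O(2ⁿ)
A = n⁵ is O(n⁵)
B = n² + 5n + 10 is O(n²)
D = n log(n) is O(n log n)

Therefore, the order from fastest to slowest is: C > A > B > D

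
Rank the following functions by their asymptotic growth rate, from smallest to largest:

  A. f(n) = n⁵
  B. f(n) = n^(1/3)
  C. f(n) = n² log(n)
B < C < A

Comparing growth rates:
B = n^(1/3) is O(n^(1/3))
C = n² log(n) is O(n² log n)
A = n⁵ is O(n⁵)

Therefore, the order from slowest to fastest is: B < C < A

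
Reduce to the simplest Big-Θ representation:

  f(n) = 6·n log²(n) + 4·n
Θ(n log² n)

Order the terms by growth rate: 4·n ≺ 6·n log²(n).
The fastest-growing term 6·n log²(n) dominates as n → ∞; dropping its constant factor gives Θ(n log² n).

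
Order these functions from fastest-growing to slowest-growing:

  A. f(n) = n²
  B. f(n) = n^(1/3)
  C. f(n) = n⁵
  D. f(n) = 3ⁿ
D > C > A > B

Comparing growth rates:
D = 3ⁿ is O(3ⁿ)
C = n⁵ is O(n⁵)
A = n² is O(n²)
B = n^(1/3) is O(n^(1/3))

Therefore, the order from fastest to slowest is: D > C > A > B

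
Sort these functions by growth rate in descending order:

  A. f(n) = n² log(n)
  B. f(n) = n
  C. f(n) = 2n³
C > A > B

Comparing growth rates:
C = 2n³ is O(n³)
A = n² log(n) is O(n² log n)
B = n is O(n)

Therefore, the order from fastest to slowest is: C > A > B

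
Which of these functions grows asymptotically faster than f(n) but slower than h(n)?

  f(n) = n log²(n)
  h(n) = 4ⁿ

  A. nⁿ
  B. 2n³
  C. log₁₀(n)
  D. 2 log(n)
B

We need g(n) with n log²(n) = o(g(n)) and g(n) = o(4ⁿ), i.e. O(n log² n) ≺ g ≺ O(4ⁿ).
Check each option:
  A. nⁿ — O(nⁿ) does not grow strictly slower than h(n)
  B. 2n³ — O(n³) is strictly between O(n log² n) and O(4ⁿ) ✓
  C. log₁₀(n) — O(log n) does not grow strictly faster than f(n)
  D. 2 log(n) — O(log n) does not grow strictly faster than f(n)

Only option B (2n³) lies strictly between.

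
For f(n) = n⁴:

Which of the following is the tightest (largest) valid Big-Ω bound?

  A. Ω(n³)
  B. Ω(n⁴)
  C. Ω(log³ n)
B

f(n) = n⁴ is Ω(n⁴).
All listed options are valid Big-Ω bounds (lower bounds),
but Ω(n⁴) is the tightest (largest valid bound).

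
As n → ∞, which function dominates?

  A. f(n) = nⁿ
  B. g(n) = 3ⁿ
A

f(n) = nⁿ is O(nⁿ), while g(n) = 3ⁿ is O(3ⁿ).
Since O(nⁿ) grows faster than O(3ⁿ), f(n) dominates.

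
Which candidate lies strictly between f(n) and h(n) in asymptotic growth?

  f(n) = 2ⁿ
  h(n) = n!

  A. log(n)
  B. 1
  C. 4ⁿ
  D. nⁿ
C

We need g(n) with 2ⁿ = o(g(n)) and g(n) = o(n!), i.e. O(2ⁿ) ≺ g ≺ O(n!).
Check each option:
  A. log(n) — O(log n) does not grow strictly faster than f(n)
  B. 1 — O(1) does not grow strictly faster than f(n)
  C. 4ⁿ — O(4ⁿ) is strictly between O(2ⁿ) and O(n!) ✓
  D. nⁿ — O(nⁿ) does not grow strictly slower than h(n)

Only option C (4ⁿ) lies strictly between.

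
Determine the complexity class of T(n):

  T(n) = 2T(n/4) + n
Θ(n)

Master Theorem: a = 2, b = 4, f(n) = n.
Compute the critical exponent d = log₄(2) = 0.500.
Compare f(n) = Θ(n) against n^d:
  k = 1 > d = 0.500, so f(n) = Ω(n^(d+ε)) — Case 3.
  Regularity: a·(n/b)^1/n^1 = a/b^1 = 2/4 < 1 ✓.
  The top-level work dominates: T(n) = Θ(f(n)) = Θ(n).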